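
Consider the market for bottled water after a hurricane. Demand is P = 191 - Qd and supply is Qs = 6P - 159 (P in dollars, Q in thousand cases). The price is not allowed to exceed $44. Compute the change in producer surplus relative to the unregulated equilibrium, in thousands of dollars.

-738

Rearranging demand gives Qd = 191 - P. Without the control the market clears where 191 - P = 6P - 159, i.e. P* = 50 and Q* = 141.
The ceiling of 44 is below the equilibrium price 50, so it binds.
At P = 44: Qd = 191 - 44 = 147 and Qs = 6·44 - 159 = 105.
Producer surplus without the control is ½ · (50 - 26.5) · 141 = 1656.75.
With the ceiling, producers sell 105 units at 44, so PS = ½ · (44 - 26.5) · 105 = 918.75.
Change in producer surplus = 918.75 - 1656.75 = -738.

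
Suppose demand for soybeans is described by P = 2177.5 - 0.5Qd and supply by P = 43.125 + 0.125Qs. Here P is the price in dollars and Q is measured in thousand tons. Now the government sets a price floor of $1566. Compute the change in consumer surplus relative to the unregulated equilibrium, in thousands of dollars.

Rearranging demand gives Qd = 4355 - 2P; rearranging supply gives Qs = 8P - 345. Equilibrium: 4355 - 2P = 8P - 345, so 4700 = 10P and P* = 470, Q* = 3415.
Because the floor (1566) lies above the market-clearing price, it is binding.
At P = 1566: Qd = 4355 - 2·1566 = 1223 and Qs = 8·1566 - 345 = 12183.
Consumer surplus without the control is ½ · (2177.5 - 470) · 3415 = 2915556.25.
With the floor, consumers buy 1223 units at 1566, so CS = ½ · (2177.5 - 1566) · 1223 = 373932.25.
Change in consumer surplus = 373932.25 - 2915556.25 = -2541624.

-2541624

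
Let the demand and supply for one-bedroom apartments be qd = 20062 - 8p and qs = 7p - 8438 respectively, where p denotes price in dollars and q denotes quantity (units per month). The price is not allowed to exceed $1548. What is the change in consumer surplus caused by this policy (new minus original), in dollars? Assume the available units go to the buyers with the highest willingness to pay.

464640

Equilibrium: 20062 - 8p = 7p - 8438, so 28500 = 15p and p* = 1900, q* = 4862.
The ceiling of 1548 is below the equilibrium price 1900, so it binds.
At p = 1548: qd = 20062 - 8·1548 = 7678 and qs = 7·1548 - 8438 = 2398.
Consumer surplus without the control is ½ · (2507.75 - 1900) · 4862 = 1477440.25.
With the ceiling, 2398 units are sold at 1548 (assume they go to the highest-value buyers). The demand price at q = 2398 is 2208, so CS = ½ · [(2507.75 - 1548) + (2208 - 1548)] · 2398 = 1942080.25.
Change in consumer surplus = 1942080.25 - 1477440.25 = 464640.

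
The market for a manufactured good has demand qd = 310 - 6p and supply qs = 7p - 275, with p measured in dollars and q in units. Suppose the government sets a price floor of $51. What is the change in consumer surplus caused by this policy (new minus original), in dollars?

In a free market, 310 - 6p = 7p - 275 gives the equilibrium p* = 45, q* = 40.
Because the floor (51) lies above the market-clearing price, it is binding.
At p = 51: qd = 310 - 6·51 = 4 and qs = 7·51 - 275 = 82.
Consumer surplus without the control is ½ · (155/3 - 45) · 40 = 400/3.
With the floor, consumers buy 4 units at 51, so CS = ½ · (155/3 - 51) · 4 = 4/3.
Change in consumer surplus = 4/3 - 400/3 = -132.

-132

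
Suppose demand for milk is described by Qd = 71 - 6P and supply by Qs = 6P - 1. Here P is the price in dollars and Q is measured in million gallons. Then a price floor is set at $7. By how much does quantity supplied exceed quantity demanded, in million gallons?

12

Setting quantity demanded equal to quantity supplied, 71 - 6P = 6P - 1, gives P* = 6 and Q* = 35.
Because the floor (7) lies above the market-clearing price, it is binding.
At P = 7: Qd = 71 - 6·7 = 29 and Qs = 6·7 - 1 = 41.
Surplus = Qs - Qd = 41 - 29 = 12.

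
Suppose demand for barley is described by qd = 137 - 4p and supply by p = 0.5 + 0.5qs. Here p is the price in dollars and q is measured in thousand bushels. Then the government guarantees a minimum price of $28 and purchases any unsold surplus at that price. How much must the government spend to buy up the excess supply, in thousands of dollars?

Rearranging supply gives qs = 2p - 1. Equilibrium: 137 - 4p = 2p - 1, so 138 = 6p and p* = 23, q* = 45.
The floor of 28 is above the equilibrium price 23, so it binds.
At p = 28: qd = 137 - 4·28 = 25 and qs = 2·28 - 1 = 55.
Surplus = qs - qd = 30.
Government expenditure = surplus × support price = 30 × 28 = 840.

840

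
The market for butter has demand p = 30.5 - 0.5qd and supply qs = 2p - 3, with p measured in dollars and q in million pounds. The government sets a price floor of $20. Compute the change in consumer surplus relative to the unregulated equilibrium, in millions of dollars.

Rearranging demand gives qd = 61 - 2p. In a free market, 61 - 2p = 2p - 3 gives the equilibrium p* = 16, q* = 29.
Because the floor (20) lies above the market-clearing price, it is binding.
At p = 20: qd = 61 - 2·20 = 21 and qs = 2·20 - 3 = 37.
Consumer surplus without the control is ½ · (30.5 - 16) · 29 = 210.25.
With the floor, consumers buy 21 units at 20, so CS = ½ · (30.5 - 20) · 21 = 110.25.
Change in consumer surplus = 110.25 - 210.25 = -100.

-100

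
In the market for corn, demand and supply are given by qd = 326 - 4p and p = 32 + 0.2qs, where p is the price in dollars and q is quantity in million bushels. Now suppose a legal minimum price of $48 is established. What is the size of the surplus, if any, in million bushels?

0

Rearranging supply gives qs = 5p - 160. Setting quantity demanded equal to quantity supplied, 326 - 4p = 5p - 160, gives p* = 54 and q* = 110.
Since 48 is below p* = 54, the floor does not bind and the free-market outcome prevails.
Since the control does not bind, there is no surplus.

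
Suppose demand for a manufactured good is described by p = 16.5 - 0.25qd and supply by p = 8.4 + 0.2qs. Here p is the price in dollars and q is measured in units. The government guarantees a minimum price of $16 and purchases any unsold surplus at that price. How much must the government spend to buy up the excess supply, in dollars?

Rearranging demand gives qd = 66 - 4p; rearranging supply gives qs = 5p - 42. Without the control the market clears where 66 - 4p = 5p - 42, i.e. p* = 12 and q* = 18.
Because the floor (16) lies above the market-clearing price, it is binding.
At p = 16: qd = 66 - 4·16 = 2 and qs = 5·16 - 42 = 38.
Surplus = qs - qd = 36.
Government expenditure = surplus × support price = 36 × 16 = 576.

576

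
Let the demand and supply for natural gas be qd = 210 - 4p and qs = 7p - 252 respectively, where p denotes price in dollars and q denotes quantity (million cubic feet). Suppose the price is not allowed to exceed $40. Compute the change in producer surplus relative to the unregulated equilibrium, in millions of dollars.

-70

Without the control the market clears where 210 - 4p = 7p - 252, i.e. p* = 42 and q* = 42.
Since 40 < 42, the ceiling is binding.
At p = 40: qd = 210 - 4·40 = 50 and qs = 7·40 - 252 = 28.
Producer surplus without the control is ½ · (42 - 36) · 42 = 126.
With the ceiling, producers sell 28 units at 40, so PS = ½ · (40 - 36) · 28 = 56.
Change in producer surplus = 56 - 126 = -70.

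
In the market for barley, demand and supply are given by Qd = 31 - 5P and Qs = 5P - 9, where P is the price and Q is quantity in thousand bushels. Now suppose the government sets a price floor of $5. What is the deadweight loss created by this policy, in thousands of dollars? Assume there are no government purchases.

5

In a free market, 31 - 5P = 5P - 9 gives the equilibrium P* = 4, Q* = 11.
The floor of 5 is above the equilibrium price 4, so it binds.
At P = 5: Qd = 31 - 5·5 = 6 and Qs = 5·5 - 9 = 16.
Quantity traded falls to 6. At Q = 6 the demand price is (31 - 6)/5 = 5 and the supply price is (9 + 6)/5 = 3.
Deadweight loss = ½ · (5 - 3) · (11 - 6) = ½ · 2 · 5 = 5.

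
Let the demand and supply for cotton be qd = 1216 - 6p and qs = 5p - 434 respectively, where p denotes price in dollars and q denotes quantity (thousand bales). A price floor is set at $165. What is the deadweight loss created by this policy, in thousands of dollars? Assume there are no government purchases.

Equilibrium: 1216 - 6p = 5p - 434, so 1650 = 11p and p* = 150, q* = 316.
Because the floor (165) lies above the market-clearing price, it is binding.
At p = 165: qd = 1216 - 6·165 = 226 and qs = 5·165 - 434 = 391.
Quantity traded falls to 226. At q = 226 the demand price is (1216 - 226)/6 = 165 and the supply price is (434 + 226)/5 = 132.
Deadweight loss = ½ · (165 - 132) · (316 - 226) = ½ · 33 · 90 = 1485.

1485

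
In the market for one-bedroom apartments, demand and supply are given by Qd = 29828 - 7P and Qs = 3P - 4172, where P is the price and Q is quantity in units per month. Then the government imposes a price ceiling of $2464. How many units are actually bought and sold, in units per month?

3220

In a free market, 29828 - 7P = 3P - 4172 gives the equilibrium P* = 3400, Q* = 6028.
Since 2464 < 3400, the ceiling is binding.
At P = 2464: Qd = 29828 - 7·2464 = 12580 and Qs = 3·2464 - 4172 = 3220.
The quantity actually transacted is the short side, supply: 3220.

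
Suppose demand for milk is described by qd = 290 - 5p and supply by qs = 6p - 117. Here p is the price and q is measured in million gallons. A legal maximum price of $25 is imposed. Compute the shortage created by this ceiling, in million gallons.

132

Equilibrium: 290 - 5p = 6p - 117, so 407 = 11p and p* = 37, q* = 105.
Since 25 < 37, the ceiling is binding.
At p = 25: qd = 290 - 5·25 = 165 and qs = 6·25 - 117 = 33.
Shortage = qd - qs = 165 - 33 = 132.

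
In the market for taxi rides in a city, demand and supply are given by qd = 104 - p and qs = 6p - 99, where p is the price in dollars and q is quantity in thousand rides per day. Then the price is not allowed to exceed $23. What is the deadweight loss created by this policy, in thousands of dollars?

Without the control the market clears where 104 - p = 6p - 99, i.e. p* = 29 and q* = 75.
Since 23 < 29, the ceiling is binding.
At p = 23: qd = 104 - 23 = 81 and qs = 6·23 - 99 = 39.
Quantity traded falls to 39. At q = 39 the demand price is 104 - 39 = 65 and the supply price is (99 + 39)/6 = 23.
Deadweight loss = ½ · (65 - 23) · (75 - 39) = ½ · 42 · 36 = 756.

756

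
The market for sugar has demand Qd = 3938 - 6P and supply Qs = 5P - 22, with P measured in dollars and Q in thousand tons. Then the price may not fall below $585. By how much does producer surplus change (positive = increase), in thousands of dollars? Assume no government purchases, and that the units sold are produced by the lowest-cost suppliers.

In a free market, 3938 - 6P = 5P - 22 gives the equilibrium P* = 360, Q* = 1778.
The floor of 585 is above the equilibrium price 360, so it binds.
At P = 585: Qd = 3938 - 6·585 = 428 and Qs = 5·585 - 22 = 2903.
Producer surplus without the control is ½ · (360 - 4.4) · 1778 = 316128.4.
With the floor, 428 units are sold at 585. The supply price at Q = 428 is 90, so PS = ½ · [(585 - 4.4) + (585 - 90)] · 428 = 230178.4.
Change in producer surplus = 230178.4 - 316128.4 = -85950.

-85950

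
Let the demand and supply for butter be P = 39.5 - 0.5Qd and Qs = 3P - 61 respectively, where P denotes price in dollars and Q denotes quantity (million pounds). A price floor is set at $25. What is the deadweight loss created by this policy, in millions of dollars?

Rearranging demand gives Qd = 79 - 2P. In a free market, 79 - 2P = 3P - 61 gives the equilibrium P* = 28, Q* = 23.
Since 25 is below P* = 28, the floor does not bind and the free-market outcome prevails.
Since the control does not bind, no trades are prevented and deadweight loss is zero.

0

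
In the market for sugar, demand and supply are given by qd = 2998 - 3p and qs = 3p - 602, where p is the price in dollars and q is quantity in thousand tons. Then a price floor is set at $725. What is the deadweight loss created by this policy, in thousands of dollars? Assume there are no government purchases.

46875

Without the control the market clears where 2998 - 3p = 3p - 602, i.e. p* = 600 and q* = 1198.
The floor of 725 is above the equilibrium price 600, so it binds.
At p = 725: qd = 2998 - 3·725 = 823 and qs = 3·725 - 602 = 1573.
Quantity traded falls to 823. At q = 823 the demand price is (2998 - 823)/3 = 725 and the supply price is (602 + 823)/3 = 475.
Deadweight loss = ½ · (725 - 475) · (1198 - 823) = ½ · 250 · 375 = 46875.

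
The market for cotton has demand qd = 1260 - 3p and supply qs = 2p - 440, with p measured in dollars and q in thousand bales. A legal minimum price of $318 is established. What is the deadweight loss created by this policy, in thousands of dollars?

0

Without the control the market clears where 1260 - 3p = 2p - 440, i.e. p* = 340 and q* = 240.
Since 318 is below p* = 340, the floor does not bind and the free-market outcome prevails.
Since the control does not bind, no trades are prevented and deadweight loss is zero.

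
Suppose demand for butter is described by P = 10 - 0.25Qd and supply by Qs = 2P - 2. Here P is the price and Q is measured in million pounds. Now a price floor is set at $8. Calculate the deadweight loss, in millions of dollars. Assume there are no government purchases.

6

Rearranging demand gives Qd = 40 - 4P. Setting quantity demanded equal to quantity supplied, 40 - 4P = 2P - 2, gives P* = 7 and Q* = 12.
Because the floor (8) lies above the market-clearing price, it is binding.
At P = 8: Qd = 40 - 4·8 = 8 and Qs = 2·8 - 2 = 14.
Quantity traded falls to 8. At Q = 8 the demand price is (40 - 8)/4 = 8 and the supply price is (2 + 8)/2 = 5.
Deadweight loss = ½ · (8 - 5) · (12 - 8) = ½ · 3 · 4 = 6.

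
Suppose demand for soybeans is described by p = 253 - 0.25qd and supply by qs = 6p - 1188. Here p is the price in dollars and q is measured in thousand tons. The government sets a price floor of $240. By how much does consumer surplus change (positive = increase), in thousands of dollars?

Rearranging demand gives qd = 1012 - 4p. Without the control the market clears where 1012 - 4p = 6p - 1188, i.e. p* = 220 and q* = 132.
The floor of 240 is above the equilibrium price 220, so it binds.
At p = 240: qd = 1012 - 4·240 = 52 and qs = 6·240 - 1188 = 252.
Consumer surplus without the control is ½ · (253 - 220) · 132 = 2178.
With the floor, consumers buy 52 units at 240, so CS = ½ · (253 - 240) · 52 = 338.
Change in consumer surplus = 338 - 2178 = -1840.

-1840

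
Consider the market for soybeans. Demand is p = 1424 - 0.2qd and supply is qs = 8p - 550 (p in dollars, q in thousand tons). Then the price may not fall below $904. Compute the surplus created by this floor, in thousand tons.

Rearranging demand gives qd = 7120 - 5p. Setting quantity demanded equal to quantity supplied, 7120 - 5p = 8p - 550, gives p* = 590 and q* = 4170.
The floor of 904 is above the equilibrium price 590, so it binds.
At p = 904: qd = 7120 - 5·904 = 2600 and qs = 8·904 - 550 = 6682.
Surplus = qs - qd = 6682 - 2600 = 4082.

4082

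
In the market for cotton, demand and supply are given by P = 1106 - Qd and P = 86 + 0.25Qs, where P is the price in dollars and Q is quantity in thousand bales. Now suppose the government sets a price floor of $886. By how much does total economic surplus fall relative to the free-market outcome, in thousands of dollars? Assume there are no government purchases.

Rearranging demand gives Qd = 1106 - P; rearranging supply gives Qs = 4P - 344. Setting quantity demanded equal to quantity supplied, 1106 - P = 4P - 344, gives P* = 290 and Q* = 816.
Since 886 > 290, the floor is binding.
At P = 886: Qd = 1106 - 886 = 220 and Qs = 4·886 - 344 = 3200.
Quantity traded falls to 220. At Q = 220 the demand price is 1106 - 220 = 886 and the supply price is (344 + 220)/4 = 141.
Deadweight loss = ½ · (886 - 141) · (816 - 220) = ½ · 745 · 596 = 222010.

222010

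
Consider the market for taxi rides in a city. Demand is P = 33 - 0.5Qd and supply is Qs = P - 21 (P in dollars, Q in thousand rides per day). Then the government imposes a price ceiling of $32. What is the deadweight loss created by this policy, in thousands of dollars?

0

Rearranging demand gives Qd = 66 - 2P. Without the control the market clears where 66 - 2P = P - 21, i.e. P* = 29 and Q* = 8.
The ceiling of 32 is above the equilibrium price 29, so it is not binding; the market clears at P* = 29, Q* = 8.
Since the control does not bind, no trades are prevented and deadweight loss is zero.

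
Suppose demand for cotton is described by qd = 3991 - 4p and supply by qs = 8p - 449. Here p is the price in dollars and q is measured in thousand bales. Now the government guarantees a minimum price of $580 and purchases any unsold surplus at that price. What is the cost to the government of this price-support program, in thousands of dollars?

1461600

In a free market, 3991 - 4p = 8p - 449 gives the equilibrium p* = 370, q* = 2511.
The floor of 580 is above the equilibrium price 370, so it binds.
At p = 580: qd = 3991 - 4·580 = 1671 and qs = 8·580 - 449 = 4191.
Surplus = qs - qd = 2520.
Government expenditure = surplus × support price = 2520 × 580 = 1461600.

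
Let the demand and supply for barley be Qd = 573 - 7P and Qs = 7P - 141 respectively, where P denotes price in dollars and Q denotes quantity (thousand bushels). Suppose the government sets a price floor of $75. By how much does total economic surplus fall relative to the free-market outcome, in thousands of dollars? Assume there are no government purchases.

4032

Equilibrium: 573 - 7P = 7P - 141, so 714 = 14P and P* = 51, Q* = 216.
Since 75 > 51, the floor is binding.
At P = 75: Qd = 573 - 7·75 = 48 and Qs = 7·75 - 141 = 384.
Quantity traded falls to 48. At Q = 48 the demand price is (573 - 48)/7 = 75 and the supply price is (141 + 48)/7 = 27.
Deadweight loss = ½ · (75 - 27) · (216 - 48) = ½ · 48 · 168 = 4032.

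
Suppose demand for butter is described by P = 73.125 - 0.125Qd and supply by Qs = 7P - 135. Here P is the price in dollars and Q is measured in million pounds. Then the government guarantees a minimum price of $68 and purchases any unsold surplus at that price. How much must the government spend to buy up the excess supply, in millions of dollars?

Rearranging demand gives Qd = 585 - 8P. Setting quantity demanded equal to quantity supplied, 585 - 8P = 7P - 135, gives P* = 48 and Q* = 201.
Because the floor (68) lies above the market-clearing price, it is binding.
At P = 68: Qd = 585 - 8·68 = 41 and Qs = 7·68 - 135 = 341.
Surplus = Qs - Qd = 300.
Government expenditure = surplus × support price = 300 × 68 = 20400.

20400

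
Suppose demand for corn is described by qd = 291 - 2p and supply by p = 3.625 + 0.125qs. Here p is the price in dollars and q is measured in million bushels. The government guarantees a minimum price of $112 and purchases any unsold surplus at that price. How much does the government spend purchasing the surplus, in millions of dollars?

Rearranging supply gives qs = 8p - 29. In a free market, 291 - 2p = 8p - 29 gives the equilibrium p* = 32, q* = 227.
Because the floor (112) lies above the market-clearing price, it is binding.
At p = 112: qd = 291 - 2·112 = 67 and qs = 8·112 - 29 = 867.
Surplus = qs - qd = 800.
Government expenditure = surplus × support price = 800 × 112 = 89600.

89600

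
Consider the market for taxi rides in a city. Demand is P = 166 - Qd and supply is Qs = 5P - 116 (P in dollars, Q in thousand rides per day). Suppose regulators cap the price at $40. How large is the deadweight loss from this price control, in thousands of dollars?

Rearranging demand gives Qd = 166 - P. Equilibrium: 166 - P = 5P - 116, so 282 = 6P and P* = 47, Q* = 119.
Since 40 < 47, the ceiling is binding.
At P = 40: Qd = 166 - 40 = 126 and Qs = 5·40 - 116 = 84.
Quantity traded falls to 84. At Q = 84 the demand price is 166 - 84 = 82 and the supply price is (116 + 84)/5 = 40.
Deadweight loss = ½ · (82 - 40) · (119 - 84) = ½ · 42 · 35 = 735.

735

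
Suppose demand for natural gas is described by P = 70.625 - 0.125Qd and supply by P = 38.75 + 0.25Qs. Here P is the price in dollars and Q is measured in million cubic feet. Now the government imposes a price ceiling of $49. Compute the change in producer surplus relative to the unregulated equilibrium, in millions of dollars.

-693

Rearranging demand gives Qd = 565 - 8P; rearranging supply gives Qs = 4P - 155. Setting quantity demanded equal to quantity supplied, 565 - 8P = 4P - 155, gives P* = 60 and Q* = 85.
Because the ceiling (49) lies below the market-clearing price, it is binding.
At P = 49: Qd = 565 - 8·49 = 173 and Qs = 4·49 - 155 = 41.
Producer surplus without the control is ½ · (60 - 38.75) · 85 = 903.125.
With the ceiling, producers sell 41 units at 49, so PS = ½ · (49 - 38.75) · 41 = 210.125.
Change in producer surplus = 210.125 - 903.125 = -693.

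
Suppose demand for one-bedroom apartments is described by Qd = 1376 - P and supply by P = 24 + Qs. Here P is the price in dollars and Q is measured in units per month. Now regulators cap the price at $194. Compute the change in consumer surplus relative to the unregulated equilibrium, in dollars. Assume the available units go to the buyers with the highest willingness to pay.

Rearranging supply gives Qs = P - 24. Setting quantity demanded equal to quantity supplied, 1376 - P = P - 24, gives P* = 700 and Q* = 676.
Since 194 < 700, the ceiling is binding.
At P = 194: Qd = 1376 - 194 = 1182 and Qs = 194 - 24 = 170.
Consumer surplus without the control is ½ · (1376 - 700) · 676 = 228488.
With the ceiling, 170 units are sold at 194 (assume they go to the highest-value buyers). The demand price at Q = 170 is 1206, so CS = ½ · [(1376 - 194) + (1206 - 194)] · 170 = 186490.
Change in consumer surplus = 186490 - 228488 = -41998.

-41998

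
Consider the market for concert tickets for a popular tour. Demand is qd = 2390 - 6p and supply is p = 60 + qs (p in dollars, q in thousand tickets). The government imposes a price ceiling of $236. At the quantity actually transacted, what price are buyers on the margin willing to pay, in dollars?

369

Rearranging supply gives qs = p - 60. Without the control the market clears where 2390 - 6p = p - 60, i.e. p* = 350 and q* = 290.
The ceiling of 236 is below the equilibrium price 350, so it binds.
At p = 236: qd = 2390 - 6·236 = 974 and qs = 236 - 60 = 176.
Only 176 units reach the market. On the demand curve, the marginal buyer's willingness to pay at q = 176 is (2390 - 176)/6 = 369.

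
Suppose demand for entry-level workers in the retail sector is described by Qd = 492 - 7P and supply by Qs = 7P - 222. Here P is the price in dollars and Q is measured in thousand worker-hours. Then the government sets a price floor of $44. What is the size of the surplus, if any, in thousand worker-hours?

0

Without the control the market clears where 492 - 7P = 7P - 222, i.e. P* = 51 and Q* = 135.
The floor of 44 is below the equilibrium price 51, so it is not binding; the market clears at P* = 51, Q* = 135.
Since the control does not bind, there is no surplus.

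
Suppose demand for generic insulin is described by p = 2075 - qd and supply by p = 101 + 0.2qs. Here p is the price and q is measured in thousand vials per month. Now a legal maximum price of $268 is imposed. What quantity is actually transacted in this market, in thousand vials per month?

835

Rearranging demand gives qd = 2075 - p; rearranging supply gives qs = 5p - 505. In a free market, 2075 - p = 5p - 505 gives the equilibrium p* = 430, q* = 1645.
The ceiling of 268 is below the equilibrium price 430, so it binds.
At p = 268: qd = 2075 - 268 = 1807 and qs = 5·268 - 505 = 835.
The quantity actually transacted is the short side, supply: 835.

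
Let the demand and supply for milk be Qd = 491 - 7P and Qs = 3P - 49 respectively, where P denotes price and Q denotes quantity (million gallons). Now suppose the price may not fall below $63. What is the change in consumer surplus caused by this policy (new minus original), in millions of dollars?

Equilibrium: 491 - 7P = 3P - 49, so 540 = 10P and P* = 54, Q* = 113.
The floor of 63 is above the equilibrium price 54, so it binds.
At P = 63: Qd = 491 - 7·63 = 50 and Qs = 3·63 - 49 = 140.
Consumer surplus without the control is ½ · (491/7 - 54) · 113 = 12769/14.
With the floor, consumers buy 50 units at 63, so CS = ½ · (491/7 - 63) · 50 = 1250/7.
Change in consumer surplus = 1250/7 - 12769/14 = -733.5.

-733.5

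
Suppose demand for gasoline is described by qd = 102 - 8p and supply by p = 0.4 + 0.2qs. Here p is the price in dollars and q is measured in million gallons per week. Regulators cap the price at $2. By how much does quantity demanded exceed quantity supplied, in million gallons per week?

78

Rearranging supply gives qs = 5p - 2. In a free market, 102 - 8p = 5p - 2 gives the equilibrium p* = 8, q* = 38.
Since 2 < 8, the ceiling is binding.
At p = 2: qd = 102 - 8·2 = 86 and qs = 5·2 - 2 = 8.
Shortage = qd - qs = 86 - 8 = 78.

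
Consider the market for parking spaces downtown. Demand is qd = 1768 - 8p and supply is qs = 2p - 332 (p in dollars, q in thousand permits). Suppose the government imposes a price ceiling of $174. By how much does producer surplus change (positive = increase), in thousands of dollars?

In a free market, 1768 - 8p = 2p - 332 gives the equilibrium p* = 210, q* = 88.
Since 174 < 210, the ceiling is binding.
At p = 174: qd = 1768 - 8·174 = 376 and qs = 2·174 - 332 = 16.
Producer surplus without the control is ½ · (210 - 166) · 88 = 1936.
With the ceiling, producers sell 16 units at 174, so PS = ½ · (174 - 166) · 16 = 64.
Change in producer surplus = 64 - 1936 = -1872.

-1872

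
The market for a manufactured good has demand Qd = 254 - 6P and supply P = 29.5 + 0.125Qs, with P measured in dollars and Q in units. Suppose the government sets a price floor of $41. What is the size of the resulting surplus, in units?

84

Rearranging supply gives Qs = 8P - 236. Equilibrium: 254 - 6P = 8P - 236, so 490 = 14P and P* = 35, Q* = 44.
The floor of 41 is above the equilibrium price 35, so it binds.
At P = 41: Qd = 254 - 6·41 = 8 and Qs = 8·41 - 236 = 92.
Surplus = Qs - Qd = 92 - 8 = 84.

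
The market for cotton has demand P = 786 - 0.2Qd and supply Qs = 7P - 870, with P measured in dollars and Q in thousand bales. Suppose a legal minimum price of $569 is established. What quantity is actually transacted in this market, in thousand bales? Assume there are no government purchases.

1085

Rearranging demand gives Qd = 3930 - 5P. In a free market, 3930 - 5P = 7P - 870 gives the equilibrium P* = 400, Q* = 1930.
Since 569 > 400, the floor is binding.
At P = 569: Qd = 3930 - 5·569 = 1085 and Qs = 7·569 - 870 = 3113.
The quantity actually transacted is the short side, demand: 1085.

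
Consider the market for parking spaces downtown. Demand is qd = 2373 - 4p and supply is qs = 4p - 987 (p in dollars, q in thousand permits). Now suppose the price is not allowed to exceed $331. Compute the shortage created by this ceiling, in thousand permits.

Equilibrium: 2373 - 4p = 4p - 987, so 3360 = 8p and p* = 420, q* = 693.
Because the ceiling (331) lies below the market-clearing price, it is binding.
At p = 331: qd = 2373 - 4·331 = 1049 and qs = 4·331 - 987 = 337.
Shortage = qd - qs = 1049 - 337 = 712.

712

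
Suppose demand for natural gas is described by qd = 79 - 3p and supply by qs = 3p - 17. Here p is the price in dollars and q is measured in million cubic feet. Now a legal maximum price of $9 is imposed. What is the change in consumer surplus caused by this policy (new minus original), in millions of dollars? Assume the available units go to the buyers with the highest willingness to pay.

-3.5

Without the control the market clears where 79 - 3p = 3p - 17, i.e. p* = 16 and q* = 31.
Because the ceiling (9) lies below the market-clearing price, it is binding.
At p = 9: qd = 79 - 3·9 = 52 and qs = 3·9 - 17 = 10.
Consumer surplus without the control is ½ · (79/3 - 16) · 31 = 961/6.
With the ceiling, 10 units are sold at 9 (assume they go to the highest-value buyers). The demand price at q = 10 is 23, so CS = ½ · [(79/3 - 9) + (23 - 9)] · 10 = 470/3.
Change in consumer surplus = 470/3 - 961/6 = -3.5.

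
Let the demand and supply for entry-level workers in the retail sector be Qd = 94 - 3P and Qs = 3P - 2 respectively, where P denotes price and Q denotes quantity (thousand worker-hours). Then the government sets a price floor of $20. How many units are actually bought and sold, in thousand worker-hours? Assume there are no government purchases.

34

In a free market, 94 - 3P = 3P - 2 gives the equilibrium P* = 16, Q* = 46.
Because the floor (20) lies above the market-clearing price, it is binding.
At P = 20: Qd = 94 - 3·20 = 34 and Qs = 3·20 - 2 = 58.
The quantity actually transacted is the short side, demand: 34.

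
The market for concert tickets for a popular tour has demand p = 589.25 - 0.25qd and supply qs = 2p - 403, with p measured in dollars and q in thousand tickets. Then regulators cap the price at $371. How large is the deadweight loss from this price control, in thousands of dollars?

Rearranging demand gives qd = 2357 - 4p. Without the control the market clears where 2357 - 4p = 2p - 403, i.e. p* = 460 and q* = 517.
Since 371 < 460, the ceiling is binding.
At p = 371: qd = 2357 - 4·371 = 873 and qs = 2·371 - 403 = 339.
Quantity traded falls to 339. At q = 339 the demand price is (2357 - 339)/4 = 504.5 and the supply price is (403 + 339)/2 = 371.
Deadweight loss = ½ · (504.5 - 371) · (517 - 339) = ½ · 133.5 · 178 = 11881.5.

11881.5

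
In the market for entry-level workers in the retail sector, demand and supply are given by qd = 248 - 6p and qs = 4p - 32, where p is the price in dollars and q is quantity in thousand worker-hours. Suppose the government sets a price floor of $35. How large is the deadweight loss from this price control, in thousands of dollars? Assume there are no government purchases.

367.5

Setting quantity demanded equal to quantity supplied, 248 - 6p = 4p - 32, gives p* = 28 and q* = 80.
The floor of 35 is above the equilibrium price 28, so it binds.
At p = 35: qd = 248 - 6·35 = 38 and qs = 4·35 - 32 = 108.
Quantity traded falls to 38. At q = 38 the demand price is (248 - 38)/6 = 35 and the supply price is (32 + 38)/4 = 17.5.
Deadweight loss = ½ · (35 - 17.5) · (80 - 38) = ½ · 17.5 · 42 = 367.5.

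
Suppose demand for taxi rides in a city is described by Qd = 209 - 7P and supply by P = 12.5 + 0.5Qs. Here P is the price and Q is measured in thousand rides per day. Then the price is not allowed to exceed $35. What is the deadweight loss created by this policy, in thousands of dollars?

0

Rearranging supply gives Qs = 2P - 25. In a free market, 209 - 7P = 2P - 25 gives the equilibrium P* = 26, Q* = 27.
The ceiling of 35 is above the equilibrium price 26, so it is not binding; the market clears at P* = 26, Q* = 27.
Since the control does not bind, no trades are prevented and deadweight loss is zero.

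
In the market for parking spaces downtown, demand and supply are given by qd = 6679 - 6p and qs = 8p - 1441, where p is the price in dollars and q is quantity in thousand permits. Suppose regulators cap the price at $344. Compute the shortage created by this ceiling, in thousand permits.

3304

In a free market, 6679 - 6p = 8p - 1441 gives the equilibrium p* = 580, q* = 3199.
Since 344 < 580, the ceiling is binding.
At p = 344: qd = 6679 - 6·344 = 4615 and qs = 8·344 - 1441 = 1311.
Shortage = qd - qs = 4615 - 1311 = 3304.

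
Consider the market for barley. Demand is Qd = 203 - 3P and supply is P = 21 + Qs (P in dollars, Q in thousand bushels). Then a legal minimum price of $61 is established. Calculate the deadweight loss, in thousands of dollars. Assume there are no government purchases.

150

Rearranging supply gives Qs = P - 21. Without the control the market clears where 203 - 3P = P - 21, i.e. P* = 56 and Q* = 35.
The floor of 61 is above the equilibrium price 56, so it binds.
At P = 61: Qd = 203 - 3·61 = 20 and Qs = 61 - 21 = 40.
Quantity traded falls to 20. At Q = 20 the demand price is (203 - 20)/3 = 61 and the supply price is 21 + 20 = 41.
Deadweight loss = ½ · (61 - 41) · (35 - 20) = ½ · 20 · 15 = 150.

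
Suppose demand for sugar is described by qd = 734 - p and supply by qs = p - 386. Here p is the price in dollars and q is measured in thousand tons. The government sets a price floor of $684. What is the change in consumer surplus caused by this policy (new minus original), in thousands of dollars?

Without the control the market clears where 734 - p = p - 386, i.e. p* = 560 and q* = 174.
Since 684 > 560, the floor is binding.
At p = 684: qd = 734 - 684 = 50 and qs = 684 - 386 = 298.
Consumer surplus without the control is ½ · (734 - 560) · 174 = 15138.
With the floor, consumers buy 50 units at 684, so CS = ½ · (734 - 684) · 50 = 1250.
Change in consumer surplus = 1250 - 15138 = -13888.

-13888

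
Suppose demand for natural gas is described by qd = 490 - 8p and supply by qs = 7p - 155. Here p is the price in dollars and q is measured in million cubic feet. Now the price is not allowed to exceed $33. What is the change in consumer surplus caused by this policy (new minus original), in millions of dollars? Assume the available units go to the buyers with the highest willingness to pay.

453.75

In a free market, 490 - 8p = 7p - 155 gives the equilibrium p* = 43, q* = 146.
Since 33 < 43, the ceiling is binding.
At p = 33: qd = 490 - 8·33 = 226 and qs = 7·33 - 155 = 76.
Consumer surplus without the control is ½ · (61.25 - 43) · 146 = 1332.25.
With the ceiling, 76 units are sold at 33 (assume they go to the highest-value buyers). The demand price at q = 76 is 51.75, so CS = ½ · [(61.25 - 33) + (51.75 - 33)] · 76 = 1786.
Change in consumer surplus = 1786 - 1332.25 = 453.75.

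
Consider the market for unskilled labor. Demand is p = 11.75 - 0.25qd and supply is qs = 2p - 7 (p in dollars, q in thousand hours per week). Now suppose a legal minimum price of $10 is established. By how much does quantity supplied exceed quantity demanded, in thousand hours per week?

6

Rearranging demand gives qd = 47 - 4p. In a free market, 47 - 4p = 2p - 7 gives the equilibrium p* = 9, q* = 11.
Because the floor (10) lies above the market-clearing price, it is binding.
At p = 10: qd = 47 - 4·10 = 7 and qs = 2·10 - 7 = 13.
Surplus = qs - qd = 13 - 7 = 6.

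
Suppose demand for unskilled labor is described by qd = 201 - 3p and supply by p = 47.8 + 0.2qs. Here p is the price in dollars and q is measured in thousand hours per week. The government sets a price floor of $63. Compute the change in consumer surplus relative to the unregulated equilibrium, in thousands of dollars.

Rearranging supply gives qs = 5p - 239. In a free market, 201 - 3p = 5p - 239 gives the equilibrium p* = 55, q* = 36.
Because the floor (63) lies above the market-clearing price, it is binding.
At p = 63: qd = 201 - 3·63 = 12 and qs = 5·63 - 239 = 76.
Consumer surplus without the control is ½ · (67 - 55) · 36 = 216.
With the floor, consumers buy 12 units at 63, so CS = ½ · (67 - 63) · 12 = 24.
Change in consumer surplus = 24 - 216 = -192.

-192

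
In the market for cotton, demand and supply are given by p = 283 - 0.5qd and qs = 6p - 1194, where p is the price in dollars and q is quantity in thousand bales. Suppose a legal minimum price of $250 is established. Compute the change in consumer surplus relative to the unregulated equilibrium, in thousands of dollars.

-2880

Rearranging demand gives qd = 566 - 2p. In a free market, 566 - 2p = 6p - 1194 gives the equilibrium p* = 220, q* = 126.
Since 250 > 220, the floor is binding.
At p = 250: qd = 566 - 2·250 = 66 and qs = 6·250 - 1194 = 306.
Consumer surplus without the control is ½ · (283 - 220) · 126 = 3969.
With the floor, consumers buy 66 units at 250, so CS = ½ · (283 - 250) · 66 = 1089.
Change in consumer surplus = 1089 - 3969 = -2880.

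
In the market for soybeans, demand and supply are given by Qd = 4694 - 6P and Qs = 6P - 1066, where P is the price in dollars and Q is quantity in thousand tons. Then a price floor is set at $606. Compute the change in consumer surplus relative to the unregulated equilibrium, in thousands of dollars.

Equilibrium: 4694 - 6P = 6P - 1066, so 5760 = 12P and P* = 480, Q* = 1814.
Because the floor (606) lies above the market-clearing price, it is binding.
At P = 606: Qd = 4694 - 6·606 = 1058 and Qs = 6·606 - 1066 = 2570.
Consumer surplus without the control is ½ · (2347/3 - 480) · 1814 = 822649/3.
With the floor, consumers buy 1058 units at 606, so CS = ½ · (2347/3 - 606) · 1058 = 279841/3.
Change in consumer surplus = 279841/3 - 822649/3 = -180936.

-180936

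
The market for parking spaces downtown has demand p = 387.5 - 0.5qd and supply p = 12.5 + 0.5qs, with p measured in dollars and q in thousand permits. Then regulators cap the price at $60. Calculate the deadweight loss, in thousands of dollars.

39200

Rearranging demand gives qd = 775 - 2p; rearranging supply gives qs = 2p - 25. Without the control the market clears where 775 - 2p = 2p - 25, i.e. p* = 200 and q* = 375.
The ceiling of 60 is below the equilibrium price 200, so it binds.
At p = 60: qd = 775 - 2·60 = 655 and qs = 2·60 - 25 = 95.
Quantity traded falls to 95. At q = 95 the demand price is (775 - 95)/2 = 340 and the supply price is (25 + 95)/2 = 60.
Deadweight loss = ½ · (340 - 60) · (375 - 95) = ½ · 280 · 280 = 39200.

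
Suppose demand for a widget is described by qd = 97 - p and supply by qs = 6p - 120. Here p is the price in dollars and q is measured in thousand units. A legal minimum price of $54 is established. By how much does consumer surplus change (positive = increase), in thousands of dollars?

In a free market, 97 - p = 6p - 120 gives the equilibrium p* = 31, q* = 66.
The floor of 54 is above the equilibrium price 31, so it binds.
At p = 54: qd = 97 - 54 = 43 and qs = 6·54 - 120 = 204.
Consumer surplus without the control is ½ · (97 - 31) · 66 = 2178.
With the floor, consumers buy 43 units at 54, so CS = ½ · (97 - 54) · 43 = 924.5.
Change in consumer surplus = 924.5 - 2178 = -1253.5.

-1253.5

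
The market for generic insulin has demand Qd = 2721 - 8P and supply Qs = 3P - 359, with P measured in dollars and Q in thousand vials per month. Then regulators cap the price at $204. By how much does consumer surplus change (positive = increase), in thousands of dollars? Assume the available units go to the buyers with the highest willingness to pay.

15979

Equilibrium: 2721 - 8P = 3P - 359, so 3080 = 11P and P* = 280, Q* = 481.
Because the ceiling (204) lies below the market-clearing price, it is binding.
At P = 204: Qd = 2721 - 8·204 = 1089 and Qs = 3·204 - 359 = 253.
Consumer surplus without the control is ½ · (340.125 - 280) · 481 = 14460.0625.
With the ceiling, 253 units are sold at 204 (assume they go to the highest-value buyers). The demand price at Q = 253 is 308.5, so CS = ½ · [(340.125 - 204) + (308.5 - 204)] · 253 = 30439.0625.
Change in consumer surplus = 30439.0625 - 14460.0625 = 15979.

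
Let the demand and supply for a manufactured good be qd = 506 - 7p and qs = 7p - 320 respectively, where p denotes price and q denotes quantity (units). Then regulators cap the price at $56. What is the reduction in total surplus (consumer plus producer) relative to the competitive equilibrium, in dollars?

Equilibrium: 506 - 7p = 7p - 320, so 826 = 14p and p* = 59, q* = 93.
The ceiling of 56 is below the equilibrium price 59, so it binds.
At p = 56: qd = 506 - 7·56 = 114 and qs = 7·56 - 320 = 72.
Quantity traded falls to 72. At q = 72 the demand price is (506 - 72)/7 = 62 and the supply price is (320 + 72)/7 = 56.
Deadweight loss = ½ · (62 - 56) · (93 - 72) = ½ · 6 · 21 = 63.

63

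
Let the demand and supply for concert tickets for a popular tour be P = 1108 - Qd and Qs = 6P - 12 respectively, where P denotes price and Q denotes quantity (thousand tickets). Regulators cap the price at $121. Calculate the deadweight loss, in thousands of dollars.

31941

Rearranging demand gives Qd = 1108 - P. Setting quantity demanded equal to quantity supplied, 1108 - P = 6P - 12, gives P* = 160 and Q* = 948.
Because the ceiling (121) lies below the market-clearing price, it is binding.
At P = 121: Qd = 1108 - 121 = 987 and Qs = 6·121 - 12 = 714.
Quantity traded falls to 714. At Q = 714 the demand price is 1108 - 714 = 394 and the supply price is (12 + 714)/6 = 121.
Deadweight loss = ½ · (394 - 121) · (948 - 714) = ½ · 273 · 234 = 31941.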